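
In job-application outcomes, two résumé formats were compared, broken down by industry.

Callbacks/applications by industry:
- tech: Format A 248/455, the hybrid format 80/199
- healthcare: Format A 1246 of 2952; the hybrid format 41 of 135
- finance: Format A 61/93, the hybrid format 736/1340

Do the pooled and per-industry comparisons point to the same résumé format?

Tech: Format A 248/455 = 54.5%, the hybrid format 80/199 = 40.2% → Format A
Healthcare: Format A 1246/2952 = 42.2%, the hybrid format 41/135 = 30.4% → Format A
Finance: Format A 61/93 = 65.6%, the hybrid format 736/1340 = 54.9% → Format A
Overall: Format A 1555/3500 = 44.4%, the hybrid format 857/1674 = 51.2% → the hybrid format
Format A wins each industry group but the hybrid format wins overall — the comparison reverses. Format A's applications skew toward healthcare, which has a lower base rate.

No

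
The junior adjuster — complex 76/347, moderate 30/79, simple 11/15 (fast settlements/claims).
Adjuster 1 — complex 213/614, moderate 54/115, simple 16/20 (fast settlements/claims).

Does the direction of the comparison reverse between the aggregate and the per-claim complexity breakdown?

Complex: the junior adjuster 76/347 = 21.9%, Adjuster 1 213/614 = 34.7% → Adjuster 1
Moderate: the junior adjuster 30/79 = 38.0%, Adjuster 1 54/115 = 47.0% → Adjuster 1
Simple: the junior adjuster 11/15 = 73.3%, Adjuster 1 16/20 = 80.0% → Adjuster 1
Overall: the junior adjuster 117/441 = 26.5%, Adjuster 1 283/749 = 37.8% → Adjuster 1
Adjuster 1 wins overall and in every claim group — no reversal.

No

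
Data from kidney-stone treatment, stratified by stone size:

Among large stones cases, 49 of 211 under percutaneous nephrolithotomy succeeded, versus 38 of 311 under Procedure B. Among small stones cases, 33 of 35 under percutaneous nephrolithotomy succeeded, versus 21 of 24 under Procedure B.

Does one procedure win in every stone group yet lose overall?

No

Large stones: percutaneous nephrolithotomy 49/211 = 23.2%, Procedure B 38/311 = 12.2% → percutaneous nephrolithotomy
Small stones: percutaneous nephrolithotomy 33/35 = 94.3%, Procedure B 21/24 = 87.5% → percutaneous nephrolithotomy
Overall: percutaneous nephrolithotomy 82/246 = 33.3%, Procedure B 59/335 = 17.6% → percutaneous nephrolithotomy
Percutaneous nephrolithotomy wins overall and in every stone group — no reversal.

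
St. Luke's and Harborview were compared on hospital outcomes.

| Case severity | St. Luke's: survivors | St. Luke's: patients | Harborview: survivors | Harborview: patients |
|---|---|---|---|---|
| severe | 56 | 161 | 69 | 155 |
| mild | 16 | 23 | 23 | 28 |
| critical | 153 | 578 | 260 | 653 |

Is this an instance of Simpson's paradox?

Severe: St. Luke's 56/161 = 34.8%, Harborview 69/155 = 44.5% → Harborview
Mild: St. Luke's 16/23 = 69.6%, Harborview 23/28 = 82.1% → Harborview
Critical: St. Luke's 153/578 = 26.5%, Harborview 260/653 = 39.8% → Harborview
Overall: St. Luke's 225/762 = 29.5%, Harborview 352/836 = 42.1% → Harborview
Harborview wins overall and in every case group — no reversal.

No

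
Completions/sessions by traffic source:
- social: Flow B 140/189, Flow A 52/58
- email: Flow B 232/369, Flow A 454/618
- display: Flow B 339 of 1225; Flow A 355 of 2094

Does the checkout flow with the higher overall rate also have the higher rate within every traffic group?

Social: Flow B 140/189 = 74.1%, Flow A 52/58 = 89.7% → Flow A
Email: Flow B 232/369 = 62.9%, Flow A 454/618 = 73.5% → Flow A
Display: Flow B 339/1225 = 27.7%, Flow A 355/2094 = 17.0% → Flow B
Overall: Flow B 711/1783 = 39.9%, Flow A 861/2770 = 31.1% → Flow B
Neither sweeps: Flow B wins 1 of 3 groups, Flow A wins 2. Flow B wins overall but not every group — no Simpson reversal.

No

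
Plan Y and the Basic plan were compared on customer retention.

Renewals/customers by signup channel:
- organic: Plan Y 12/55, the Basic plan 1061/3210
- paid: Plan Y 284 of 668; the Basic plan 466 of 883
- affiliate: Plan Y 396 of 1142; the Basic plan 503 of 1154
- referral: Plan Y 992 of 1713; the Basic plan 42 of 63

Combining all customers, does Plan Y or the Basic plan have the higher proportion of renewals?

Plan Y

Organic: Plan Y 12/55 = 21.8%, the Basic plan 1061/3210 = 33.1% → the Basic plan
Paid: Plan Y 284/668 = 42.5%, the Basic plan 466/883 = 52.8% → the Basic plan
Affiliate: Plan Y 396/1142 = 34.7%, the Basic plan 503/1154 = 43.6% → the Basic plan
Referral: Plan Y 992/1713 = 57.9%, the Basic plan 42/63 = 66.7% → the Basic plan
Overall: Plan Y 1684/3578 = 47.1%, the Basic plan 2072/5310 = 39.0% → Plan Y
(The Basic plan wins every signup group but Plan Y wins overall — the Basic plan's customers skew toward the low-rate organic group.)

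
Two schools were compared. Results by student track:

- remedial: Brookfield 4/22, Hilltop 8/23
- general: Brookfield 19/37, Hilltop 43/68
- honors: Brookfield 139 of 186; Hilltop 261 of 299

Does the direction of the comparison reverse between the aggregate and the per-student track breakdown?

Remedial: Brookfield 4/22 = 18.2%, Hilltop 8/23 = 34.8% → Hilltop
General: Brookfield 19/37 = 51.4%, Hilltop 43/68 = 63.2% → Hilltop
Honors: Brookfield 139/186 = 74.7%, Hilltop 261/299 = 87.3% → Hilltop
Overall: Brookfield 162/245 = 66.1%, Hilltop 312/390 = 80.0% → Hilltop
Hilltop wins overall and in every student group — no reversal.

No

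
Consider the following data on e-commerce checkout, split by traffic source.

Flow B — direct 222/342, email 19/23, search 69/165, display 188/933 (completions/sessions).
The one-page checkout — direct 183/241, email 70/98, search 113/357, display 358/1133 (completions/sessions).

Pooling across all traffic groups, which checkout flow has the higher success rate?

Direct: Flow B 222/342 = 64.9%, the one-page checkout 183/241 = 75.9% → the one-page checkout
Email: Flow B 19/23 = 82.6%, the one-page checkout 70/98 = 71.4% → Flow B
Search: Flow B 69/165 = 41.8%, the one-page checkout 113/357 = 31.7% → Flow B
Display: Flow B 188/933 = 20.2%, the one-page checkout 358/1133 = 31.6% → the one-page checkout
Overall: Flow B 498/1463 = 34.0%, the one-page checkout 724/1829 = 39.6% → the one-page checkout
(Neither sweeps every traffic group, but the one-page checkout has the higher pooled rate.)

the one-page checkout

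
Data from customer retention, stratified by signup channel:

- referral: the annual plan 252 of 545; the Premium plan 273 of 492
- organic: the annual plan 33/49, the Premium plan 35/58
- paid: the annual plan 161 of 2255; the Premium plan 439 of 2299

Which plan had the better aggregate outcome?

Referral: the annual plan 252/545 = 46.2%, the Premium plan 273/492 = 55.5% → the Premium plan
Organic: the annual plan 33/49 = 67.3%, the Premium plan 35/58 = 60.3% → the annual plan
Paid: the annual plan 161/2255 = 7.1%, the Premium plan 439/2299 = 19.1% → the Premium plan
Overall: the annual plan 446/2849 = 15.7%, the Premium plan 747/2849 = 26.2% → the Premium plan
(Neither sweeps every signup group, but the Premium plan has the higher pooled rate.)

the Premium plan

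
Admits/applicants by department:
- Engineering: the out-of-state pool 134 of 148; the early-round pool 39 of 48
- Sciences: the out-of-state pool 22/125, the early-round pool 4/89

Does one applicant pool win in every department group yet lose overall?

No

Engineering: the out-of-state pool 134/148 = 90.5%, the early-round pool 39/48 = 81.2% → the out-of-state pool
Sciences: the out-of-state pool 22/125 = 17.6%, the early-round pool 4/89 = 4.5% → the out-of-state pool
Overall: the out-of-state pool 156/273 = 57.1%, the early-round pool 43/137 = 31.4% → the out-of-state pool
The out-of-state pool wins overall and in every department group — no reversal.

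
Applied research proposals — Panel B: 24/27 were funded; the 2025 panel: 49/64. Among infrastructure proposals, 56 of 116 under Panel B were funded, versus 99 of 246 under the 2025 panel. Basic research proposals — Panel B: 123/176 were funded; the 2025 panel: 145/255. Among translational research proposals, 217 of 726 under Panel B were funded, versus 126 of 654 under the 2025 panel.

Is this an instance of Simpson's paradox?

Applied research: Panel B 24/27 = 88.9%, the 2025 panel 49/64 = 76.6% → Panel B
Infrastructure: Panel B 56/116 = 48.3%, the 2025 panel 99/246 = 40.2% → Panel B
Basic research: Panel B 123/176 = 69.9%, the 2025 panel 145/255 = 56.9% → Panel B
Translational research: Panel B 217/726 = 29.9%, the 2025 panel 126/654 = 19.3% → Panel B
Overall: Panel B 420/1045 = 40.2%, the 2025 panel 419/1219 = 34.4% → Panel B
Panel B wins overall and in every proposal group — no reversal.

No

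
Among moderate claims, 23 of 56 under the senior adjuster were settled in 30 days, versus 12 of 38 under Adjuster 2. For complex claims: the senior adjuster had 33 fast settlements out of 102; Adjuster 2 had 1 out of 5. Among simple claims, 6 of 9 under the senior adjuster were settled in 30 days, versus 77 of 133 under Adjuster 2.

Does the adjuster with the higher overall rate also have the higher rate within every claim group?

Moderate: the senior adjuster 23/56 = 41.1%, Adjuster 2 12/38 = 31.6% → the senior adjuster
Complex: the senior adjuster 33/102 = 32.4%, Adjuster 2 1/5 = 20.0% → the senior adjuster
Simple: the senior adjuster 6/9 = 66.7%, Adjuster 2 77/133 = 57.9% → the senior adjuster
Overall: the senior adjuster 62/167 = 37.1%, Adjuster 2 90/176 = 51.1% → Adjuster 2
The senior adjuster wins each claim group but Adjuster 2 wins overall — the comparison reverses. The senior adjuster's claims skew toward complex, which has a lower base rate.

No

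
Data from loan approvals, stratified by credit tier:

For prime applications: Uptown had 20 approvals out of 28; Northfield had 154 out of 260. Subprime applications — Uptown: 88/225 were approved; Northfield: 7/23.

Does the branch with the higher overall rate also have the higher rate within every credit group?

No

Prime: Uptown 20/28 = 71.4%, Northfield 154/260 = 59.2% → Uptown
Subprime: Uptown 88/225 = 39.1%, Northfield 7/23 = 30.4% → Uptown
Overall: Uptown 108/253 = 42.7%, Northfield 161/283 = 56.9% → Northfield
Uptown wins each credit group but Northfield wins overall — the comparison reverses. Uptown's applications skew toward subprime, which has a lower base rate.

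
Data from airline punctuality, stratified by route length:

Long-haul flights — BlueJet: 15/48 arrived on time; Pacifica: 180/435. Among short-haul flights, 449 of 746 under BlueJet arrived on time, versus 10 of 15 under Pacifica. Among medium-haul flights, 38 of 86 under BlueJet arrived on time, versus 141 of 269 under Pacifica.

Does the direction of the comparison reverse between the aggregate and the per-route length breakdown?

Long-haul: BlueJet 15/48 = 31.2%, Pacifica 180/435 = 41.4% → Pacifica
Short-haul: BlueJet 449/746 = 60.2%, Pacifica 10/15 = 66.7% → Pacifica
Medium-haul: BlueJet 38/86 = 44.2%, Pacifica 141/269 = 52.4% → Pacifica
Overall: BlueJet 502/880 = 57.0%, Pacifica 331/719 = 46.0% → BlueJet
Pacifica wins each route group but BlueJet wins overall — the comparison reverses. Pacifica's flights skew toward long-haul, which has a lower base rate.

Yes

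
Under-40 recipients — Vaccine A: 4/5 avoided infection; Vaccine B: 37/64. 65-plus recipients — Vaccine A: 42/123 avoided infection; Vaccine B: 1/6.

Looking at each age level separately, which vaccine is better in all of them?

Vaccine A

Under-40: Vaccine A 4/5 = 80.0%, Vaccine B 37/64 = 57.8% → Vaccine A
65-plus: Vaccine A 42/123 = 34.1%, Vaccine B 1/6 = 16.7% → Vaccine A
Vaccine A has the higher rate in both groups.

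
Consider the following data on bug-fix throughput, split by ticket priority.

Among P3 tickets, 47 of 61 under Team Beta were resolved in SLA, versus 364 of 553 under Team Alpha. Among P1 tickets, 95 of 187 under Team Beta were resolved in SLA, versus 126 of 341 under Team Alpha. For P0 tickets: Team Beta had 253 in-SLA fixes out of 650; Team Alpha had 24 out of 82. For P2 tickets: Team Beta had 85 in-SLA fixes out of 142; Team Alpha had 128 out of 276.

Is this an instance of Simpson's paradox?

P3: Team Beta 47/61 = 77.0%, Team Alpha 364/553 = 65.8% → Team Beta
P1: Team Beta 95/187 = 50.8%, Team Alpha 126/341 = 37.0% → Team Beta
P0: Team Beta 253/650 = 38.9%, Team Alpha 24/82 = 29.3% → Team Beta
P2: Team Beta 85/142 = 59.9%, Team Alpha 128/276 = 46.4% → Team Beta
Overall: Team Beta 480/1040 = 46.2%, Team Alpha 642/1252 = 51.3% → Team Alpha
Team Beta wins each ticket group but Team Alpha wins overall — the comparison reverses. Team Beta's tickets skew toward P0, which has a lower base rate.

Yes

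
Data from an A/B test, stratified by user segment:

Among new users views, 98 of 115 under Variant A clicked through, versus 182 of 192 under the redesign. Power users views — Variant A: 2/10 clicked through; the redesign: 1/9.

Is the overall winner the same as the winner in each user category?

No

New users: Variant A 98/115 = 85.2%, the redesign 182/192 = 94.8% → the redesign
Power users: Variant A 2/10 = 20.0%, the redesign 1/9 = 11.1% → Variant A
Overall: Variant A 100/125 = 80.0%, the redesign 183/201 = 91.0% → the redesign
Neither sweeps: Variant A wins 1 of 2 groups, the redesign wins 1. The redesign wins overall but not every group — no Simpson reversal.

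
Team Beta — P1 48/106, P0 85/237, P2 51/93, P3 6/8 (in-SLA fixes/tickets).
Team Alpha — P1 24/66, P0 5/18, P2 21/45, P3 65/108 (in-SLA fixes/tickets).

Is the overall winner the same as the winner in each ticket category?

P1: Team Beta 48/106 = 45.3%, Team Alpha 24/66 = 36.4% → Team Beta
P0: Team Beta 85/237 = 35.9%, Team Alpha 5/18 = 27.8% → Team Beta
P2: Team Beta 51/93 = 54.8%, Team Alpha 21/45 = 46.7% → Team Beta
P3: Team Beta 6/8 = 75.0%, Team Alpha 65/108 = 60.2% → Team Beta
Overall: Team Beta 190/444 = 42.8%, Team Alpha 115/237 = 48.5% → Team Alpha
Team Beta wins each ticket group but Team Alpha wins overall — the comparison reverses. Team Beta's tickets skew toward P0, which has a lower base rate.

No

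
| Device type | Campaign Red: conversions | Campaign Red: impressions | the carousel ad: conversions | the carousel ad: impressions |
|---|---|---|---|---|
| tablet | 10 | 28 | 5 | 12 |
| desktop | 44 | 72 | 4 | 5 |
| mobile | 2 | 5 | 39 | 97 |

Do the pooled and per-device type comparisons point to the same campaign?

Tablet: Campaign Red 10/28 = 35.7%, the carousel ad 5/12 = 41.7% → the carousel ad
Desktop: Campaign Red 44/72 = 61.1%, the carousel ad 4/5 = 80.0% → the carousel ad
Mobile: Campaign Red 2/5 = 40.0%, the carousel ad 39/97 = 40.2% → the carousel ad
Overall: Campaign Red 56/105 = 53.3%, the carousel ad 48/114 = 42.1% → Campaign Red
The carousel ad wins each device group but Campaign Red wins overall — the comparison reverses. The carousel ad's impressions skew toward mobile, which has a lower base rate.

No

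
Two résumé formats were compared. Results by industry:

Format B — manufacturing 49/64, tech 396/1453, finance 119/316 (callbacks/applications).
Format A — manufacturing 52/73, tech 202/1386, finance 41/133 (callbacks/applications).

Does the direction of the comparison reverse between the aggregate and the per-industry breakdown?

No

Manufacturing: Format B 49/64 = 76.6%, Format A 52/73 = 71.2% → Format B
Tech: Format B 396/1453 = 27.3%, Format A 202/1386 = 14.6% → Format B
Finance: Format B 119/316 = 37.7%, Format A 41/133 = 30.8% → Format B
Overall: Format B 564/1833 = 30.8%, Format A 295/1592 = 18.5% → Format B
Format B wins overall and in every industry group — no reversal.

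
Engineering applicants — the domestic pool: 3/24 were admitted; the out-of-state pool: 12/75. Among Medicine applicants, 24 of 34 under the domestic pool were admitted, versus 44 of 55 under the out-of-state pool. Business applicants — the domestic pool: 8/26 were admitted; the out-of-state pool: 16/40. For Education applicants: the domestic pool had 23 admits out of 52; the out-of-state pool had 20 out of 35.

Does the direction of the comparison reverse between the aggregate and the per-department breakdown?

No

Engineering: the domestic pool 3/24 = 12.5%, the out-of-state pool 12/75 = 16.0% → the out-of-state pool
Medicine: the domestic pool 24/34 = 70.6%, the out-of-state pool 44/55 = 80.0% → the out-of-state pool
Business: the domestic pool 8/26 = 30.8%, the out-of-state pool 16/40 = 40.0% → the out-of-state pool
Education: the domestic pool 23/52 = 44.2%, the out-of-state pool 20/35 = 57.1% → the out-of-state pool
Overall: the domestic pool 58/136 = 42.6%, the out-of-state pool 92/205 = 44.9% → the out-of-state pool
The out-of-state pool wins overall and in every department group — no reversal.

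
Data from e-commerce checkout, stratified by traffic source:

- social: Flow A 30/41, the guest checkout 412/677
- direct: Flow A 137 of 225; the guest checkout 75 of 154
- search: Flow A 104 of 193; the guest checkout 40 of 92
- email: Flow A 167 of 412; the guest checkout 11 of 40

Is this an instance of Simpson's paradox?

Social: Flow A 30/41 = 73.2%, the guest checkout 412/677 = 60.9% → Flow A
Direct: Flow A 137/225 = 60.9%, the guest checkout 75/154 = 48.7% → Flow A
Search: Flow A 104/193 = 53.9%, the guest checkout 40/92 = 43.5% → Flow A
Email: Flow A 167/412 = 40.5%, the guest checkout 11/40 = 27.5% → Flow A
Overall: Flow A 438/871 = 50.3%, the guest checkout 538/963 = 55.9% → the guest checkout
Flow A wins each traffic group but the guest checkout wins overall — the comparison reverses. Flow A's sessions skew toward email, which has a lower base rate.

Yes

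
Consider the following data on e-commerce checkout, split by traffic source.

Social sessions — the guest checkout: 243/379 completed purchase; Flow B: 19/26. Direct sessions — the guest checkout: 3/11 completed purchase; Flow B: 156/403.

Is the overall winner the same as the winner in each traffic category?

No

Social: the guest checkout 243/379 = 64.1%, Flow B 19/26 = 73.1% → Flow B
Direct: the guest checkout 3/11 = 27.3%, Flow B 156/403 = 38.7% → Flow B
Overall: the guest checkout 246/390 = 63.1%, Flow B 175/429 = 40.8% → the guest checkout
Flow B wins each traffic group but the guest checkout wins overall — the comparison reverses. Flow B's sessions skew toward direct, which has a lower base rate.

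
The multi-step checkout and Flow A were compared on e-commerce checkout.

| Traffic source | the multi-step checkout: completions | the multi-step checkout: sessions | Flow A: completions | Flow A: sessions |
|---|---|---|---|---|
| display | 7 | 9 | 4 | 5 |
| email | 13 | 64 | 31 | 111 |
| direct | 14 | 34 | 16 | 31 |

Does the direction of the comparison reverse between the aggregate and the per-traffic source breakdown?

No

Display: the multi-step checkout 7/9 = 77.8%, Flow A 4/5 = 80.0% → Flow A
Email: the multi-step checkout 13/64 = 20.3%, Flow A 31/111 = 27.9% → Flow A
Direct: the multi-step checkout 14/34 = 41.2%, Flow A 16/31 = 51.6% → Flow A
Overall: the multi-step checkout 34/107 = 31.8%, Flow A 51/147 = 34.7% → Flow A
Flow A wins overall and in every traffic group — no reversal.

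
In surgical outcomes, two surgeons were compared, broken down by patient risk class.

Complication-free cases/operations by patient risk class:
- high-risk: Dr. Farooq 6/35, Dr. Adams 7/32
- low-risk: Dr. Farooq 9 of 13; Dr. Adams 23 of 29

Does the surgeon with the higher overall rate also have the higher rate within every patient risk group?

High-risk: Dr. Farooq 6/35 = 17.1%, Dr. Adams 7/32 = 21.9% → Dr. Adams
Low-risk: Dr. Farooq 9/13 = 69.2%, Dr. Adams 23/29 = 79.3% → Dr. Adams
Overall: Dr. Farooq 15/48 = 31.2%, Dr. Adams 30/61 = 49.2% → Dr. Adams
Dr. Adams wins overall and in every patient risk group — no reversal.

Yes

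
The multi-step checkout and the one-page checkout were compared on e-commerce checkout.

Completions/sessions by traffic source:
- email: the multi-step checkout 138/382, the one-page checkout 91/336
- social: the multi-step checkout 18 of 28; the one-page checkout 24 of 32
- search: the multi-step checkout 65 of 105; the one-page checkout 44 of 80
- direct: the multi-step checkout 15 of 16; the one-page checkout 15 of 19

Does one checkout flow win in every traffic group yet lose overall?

No

Email: the multi-step checkout 138/382 = 36.1%, the one-page checkout 91/336 = 27.1% → the multi-step checkout
Social: the multi-step checkout 18/28 = 64.3%, the one-page checkout 24/32 = 75.0% → the one-page checkout
Search: the multi-step checkout 65/105 = 61.9%, the one-page checkout 44/80 = 55.0% → the multi-step checkout
Direct: the multi-step checkout 15/16 = 93.8%, the one-page checkout 15/19 = 78.9% → the multi-step checkout
Overall: the multi-step checkout 236/531 = 44.4%, the one-page checkout 174/467 = 37.3% → the multi-step checkout
Neither sweeps: the multi-step checkout wins 3 of 4 groups, the one-page checkout wins 1. The multi-step checkout wins overall but not every group — no Simpson reversal.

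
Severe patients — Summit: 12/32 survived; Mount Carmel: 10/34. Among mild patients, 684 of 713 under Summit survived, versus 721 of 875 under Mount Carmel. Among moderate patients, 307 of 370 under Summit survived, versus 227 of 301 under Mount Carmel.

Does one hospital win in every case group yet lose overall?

No

Severe: Summit 12/32 = 37.5%, Mount Carmel 10/34 = 29.4% → Summit
Mild: Summit 684/713 = 95.9%, Mount Carmel 721/875 = 82.4% → Summit
Moderate: Summit 307/370 = 83.0%, Mount Carmel 227/301 = 75.4% → Summit
Overall: Summit 1003/1115 = 90.0%, Mount Carmel 958/1210 = 79.2% → Summit
Summit wins overall and in every case group — no reversal.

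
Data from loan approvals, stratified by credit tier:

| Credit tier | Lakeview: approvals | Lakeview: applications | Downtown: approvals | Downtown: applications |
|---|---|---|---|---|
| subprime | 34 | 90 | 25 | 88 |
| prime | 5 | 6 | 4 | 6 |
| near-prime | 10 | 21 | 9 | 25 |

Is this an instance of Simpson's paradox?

Subprime: Lakeview 34/90 = 37.8%, Downtown 25/88 = 28.4% → Lakeview
Prime: Lakeview 5/6 = 83.3%, Downtown 4/6 = 66.7% → Lakeview
Near-prime: Lakeview 10/21 = 47.6%, Downtown 9/25 = 36.0% → Lakeview
Overall: Lakeview 49/117 = 41.9%, Downtown 38/119 = 31.9% → Lakeview
Lakeview wins overall and in every credit group — no reversal.

No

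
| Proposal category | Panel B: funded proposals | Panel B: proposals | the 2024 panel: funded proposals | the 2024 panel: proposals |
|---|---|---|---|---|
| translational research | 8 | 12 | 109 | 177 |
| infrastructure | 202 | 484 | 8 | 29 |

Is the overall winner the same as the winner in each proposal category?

No

Translational research: Panel B 8/12 = 66.7%, the 2024 panel 109/177 = 61.6% → Panel B
Infrastructure: Panel B 202/484 = 41.7%, the 2024 panel 8/29 = 27.6% → Panel B
Overall: Panel B 210/496 = 42.3%, the 2024 panel 117/206 = 56.8% → the 2024 panel
Panel B wins each proposal group but the 2024 panel wins overall — the comparison reverses. Panel B's proposals skew toward infrastructure, which has a lower base rate.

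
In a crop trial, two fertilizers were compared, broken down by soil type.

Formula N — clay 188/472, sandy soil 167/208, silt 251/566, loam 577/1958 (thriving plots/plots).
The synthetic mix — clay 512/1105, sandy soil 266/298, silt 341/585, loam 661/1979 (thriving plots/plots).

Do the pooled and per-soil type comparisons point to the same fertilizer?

Clay: Formula N 188/472 = 39.8%, the synthetic mix 512/1105 = 46.3% → the synthetic mix
Sandy soil: Formula N 167/208 = 80.3%, the synthetic mix 266/298 = 89.3% → the synthetic mix
Silt: Formula N 251/566 = 44.3%, the synthetic mix 341/585 = 58.3% → the synthetic mix
Loam: Formula N 577/1958 = 29.5%, the synthetic mix 661/1979 = 33.4% → the synthetic mix
Overall: Formula N 1183/3204 = 36.9%, the synthetic mix 1780/3967 = 44.9% → the synthetic mix
The synthetic mix wins overall and in every soil group — no reversal.

Yes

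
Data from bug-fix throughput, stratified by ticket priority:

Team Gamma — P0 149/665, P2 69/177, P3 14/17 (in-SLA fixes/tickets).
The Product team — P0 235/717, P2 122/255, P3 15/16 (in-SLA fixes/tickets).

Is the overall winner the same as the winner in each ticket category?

Yes

P0: Team Gamma 149/665 = 22.4%, the Product team 235/717 = 32.8% → the Product team
P2: Team Gamma 69/177 = 39.0%, the Product team 122/255 = 47.8% → the Product team
P3: Team Gamma 14/17 = 82.4%, the Product team 15/16 = 93.8% → the Product team
Overall: Team Gamma 232/859 = 27.0%, the Product team 372/988 = 37.7% → the Product team
The Product team wins overall and in every ticket group — no reversal.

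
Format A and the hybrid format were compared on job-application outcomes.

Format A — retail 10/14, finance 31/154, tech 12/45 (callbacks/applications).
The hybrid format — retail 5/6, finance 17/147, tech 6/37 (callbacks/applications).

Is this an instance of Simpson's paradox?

Retail: Format A 10/14 = 71.4%, the hybrid format 5/6 = 83.3% → the hybrid format
Finance: Format A 31/154 = 20.1%, the hybrid format 17/147 = 11.6% → Format A
Tech: Format A 12/45 = 26.7%, the hybrid format 6/37 = 16.2% → Format A
Overall: Format A 53/213 = 24.9%, the hybrid format 28/190 = 14.7% → Format A
Neither sweeps: Format A wins 2 of 3 groups, the hybrid format wins 1. Format A wins overall but not every group — no Simpson reversal.

No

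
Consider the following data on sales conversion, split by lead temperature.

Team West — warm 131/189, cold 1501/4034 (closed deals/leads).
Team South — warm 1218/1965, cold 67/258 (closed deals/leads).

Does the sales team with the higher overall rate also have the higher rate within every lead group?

Warm: Team West 131/189 = 69.3%, Team South 1218/1965 = 62.0% → Team West
Cold: Team West 1501/4034 = 37.2%, Team South 67/258 = 26.0% → Team West
Overall: Team West 1632/4223 = 38.6%, Team South 1285/2223 = 57.8% → Team South
Team West wins each lead group but Team South wins overall — the comparison reverses. Team West's leads skew toward cold, which has a lower base rate.

No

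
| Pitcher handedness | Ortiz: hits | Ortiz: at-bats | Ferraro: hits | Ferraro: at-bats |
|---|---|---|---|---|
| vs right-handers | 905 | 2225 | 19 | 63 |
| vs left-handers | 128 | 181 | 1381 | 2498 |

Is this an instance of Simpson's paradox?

Yes

Vs right-handers: Ortiz 905/2225 = 40.7%, Ferraro 19/63 = 30.2% → Ortiz
Vs left-handers: Ortiz 128/181 = 70.7%, Ferraro 1381/2498 = 55.3% → Ortiz
Overall: Ortiz 1033/2406 = 42.9%, Ferraro 1400/2561 = 54.7% → Ferraro
Ortiz wins each pitcher group but Ferraro wins overall — the comparison reverses. Ortiz's at-bats skew toward vs right-handers, which has a lower base rate.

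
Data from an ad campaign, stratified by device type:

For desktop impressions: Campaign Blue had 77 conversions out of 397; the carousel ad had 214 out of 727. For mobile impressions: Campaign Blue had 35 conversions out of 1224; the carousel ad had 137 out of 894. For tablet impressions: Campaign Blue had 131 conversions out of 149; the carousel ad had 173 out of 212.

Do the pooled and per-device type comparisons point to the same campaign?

No

Desktop: Campaign Blue 77/397 = 19.4%, the carousel ad 214/727 = 29.4% → the carousel ad
Mobile: Campaign Blue 35/1224 = 2.9%, the carousel ad 137/894 = 15.3% → the carousel ad
Tablet: Campaign Blue 131/149 = 87.9%, the carousel ad 173/212 = 81.6% → Campaign Blue
Overall: Campaign Blue 243/1770 = 13.7%, the carousel ad 524/1833 = 28.6% → the carousel ad
Neither sweeps: Campaign Blue wins 1 of 3 groups, the carousel ad wins 2. The carousel ad wins overall but not every group — no Simpson reversal.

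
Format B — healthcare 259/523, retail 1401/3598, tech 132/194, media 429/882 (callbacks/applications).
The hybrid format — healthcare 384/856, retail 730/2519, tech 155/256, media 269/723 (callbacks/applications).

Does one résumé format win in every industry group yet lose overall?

No

Healthcare: Format B 259/523 = 49.5%, the hybrid format 384/856 = 44.9% → Format B
Retail: Format B 1401/3598 = 38.9%, the hybrid format 730/2519 = 29.0% → Format B
Tech: Format B 132/194 = 68.0%, the hybrid format 155/256 = 60.5% → Format B
Media: Format B 429/882 = 48.6%, the hybrid format 269/723 = 37.2% → Format B
Overall: Format B 2221/5197 = 42.7%, the hybrid format 1538/4354 = 35.3% → Format B
Format B wins overall and in every industry group — no reversal.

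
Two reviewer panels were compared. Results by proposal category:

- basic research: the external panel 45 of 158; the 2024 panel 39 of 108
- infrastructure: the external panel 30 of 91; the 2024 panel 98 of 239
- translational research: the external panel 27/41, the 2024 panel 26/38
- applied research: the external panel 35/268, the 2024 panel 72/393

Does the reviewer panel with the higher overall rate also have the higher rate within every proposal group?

Basic research: the external panel 45/158 = 28.5%, the 2024 panel 39/108 = 36.1% → the 2024 panel
Infrastructure: the external panel 30/91 = 33.0%, the 2024 panel 98/239 = 41.0% → the 2024 panel
Translational research: the external panel 27/41 = 65.9%, the 2024 panel 26/38 = 68.4% → the 2024 panel
Applied research: the external panel 35/268 = 13.1%, the 2024 panel 72/393 = 18.3% → the 2024 panel
Overall: the external panel 137/558 = 24.6%, the 2024 panel 235/778 = 30.2% → the 2024 panel
The 2024 panel wins overall and in every proposal group — no reversal.

Yes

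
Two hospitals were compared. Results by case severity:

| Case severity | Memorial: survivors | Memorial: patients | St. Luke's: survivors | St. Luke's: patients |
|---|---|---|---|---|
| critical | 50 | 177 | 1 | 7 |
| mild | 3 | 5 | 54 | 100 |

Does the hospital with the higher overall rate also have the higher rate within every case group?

Critical: Memorial 50/177 = 28.2%, St. Luke's 1/7 = 14.3% → Memorial
Mild: Memorial 3/5 = 60.0%, St. Luke's 54/100 = 54.0% → Memorial
Overall: Memorial 53/182 = 29.1%, St. Luke's 55/107 = 51.4% → St. Luke's
Memorial wins each case group but St. Luke's wins overall — the comparison reverses. Memorial's patients skew toward critical, which has a lower base rate.

No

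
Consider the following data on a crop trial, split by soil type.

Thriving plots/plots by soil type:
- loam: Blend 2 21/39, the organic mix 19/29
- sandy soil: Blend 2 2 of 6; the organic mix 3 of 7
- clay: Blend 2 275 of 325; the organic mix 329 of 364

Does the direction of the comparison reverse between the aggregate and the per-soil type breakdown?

No

Loam: Blend 2 21/39 = 53.8%, the organic mix 19/29 = 65.5% → the organic mix
Sandy soil: Blend 2 2/6 = 33.3%, the organic mix 3/7 = 42.9% → the organic mix
Clay: Blend 2 275/325 = 84.6%, the organic mix 329/364 = 90.4% → the organic mix
Overall: Blend 2 298/370 = 80.5%, the organic mix 351/400 = 87.8% → the organic mix
The organic mix wins overall and in every soil group — no reversal.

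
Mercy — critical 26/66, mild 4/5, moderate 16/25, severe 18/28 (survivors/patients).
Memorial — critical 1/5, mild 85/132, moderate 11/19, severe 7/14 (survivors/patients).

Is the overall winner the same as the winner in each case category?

Critical: Mercy 26/66 = 39.4%, Memorial 1/5 = 20.0% → Mercy
Mild: Mercy 4/5 = 80.0%, Memorial 85/132 = 64.4% → Mercy
Moderate: Mercy 16/25 = 64.0%, Memorial 11/19 = 57.9% → Mercy
Severe: Mercy 18/28 = 64.3%, Memorial 7/14 = 50.0% → Mercy
Overall: Mercy 64/124 = 51.6%, Memorial 104/170 = 61.2% → Memorial
Mercy wins each case group but Memorial wins overall — the comparison reverses. Mercy's patients skew toward critical, which has a lower base rate.

No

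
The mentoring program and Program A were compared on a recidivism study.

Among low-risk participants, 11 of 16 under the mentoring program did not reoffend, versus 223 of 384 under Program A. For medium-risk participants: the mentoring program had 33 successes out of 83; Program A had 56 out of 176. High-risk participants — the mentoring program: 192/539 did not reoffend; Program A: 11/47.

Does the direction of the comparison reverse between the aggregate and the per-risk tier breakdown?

Low-risk: the mentoring program 11/16 = 68.8%, Program A 223/384 = 58.1% → the mentoring program
Medium-risk: the mentoring program 33/83 = 39.8%, Program A 56/176 = 31.8% → the mentoring program
High-risk: the mentoring program 192/539 = 35.6%, Program A 11/47 = 23.4% → the mentoring program
Overall: the mentoring program 236/638 = 37.0%, Program A 290/607 = 47.8% → Program A
The mentoring program wins each risk group but Program A wins overall — the comparison reverses. The mentoring program's participants skew toward high-risk, which has a lower base rate.

Yes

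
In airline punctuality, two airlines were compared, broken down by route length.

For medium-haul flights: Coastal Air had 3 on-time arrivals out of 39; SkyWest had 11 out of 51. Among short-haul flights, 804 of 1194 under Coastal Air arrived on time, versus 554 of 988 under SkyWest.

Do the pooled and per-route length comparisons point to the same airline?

Medium-haul: Coastal Air 3/39 = 7.7%, SkyWest 11/51 = 21.6% → SkyWest
Short-haul: Coastal Air 804/1194 = 67.3%, SkyWest 554/988 = 56.1% → Coastal Air
Overall: Coastal Air 807/1233 = 65.5%, SkyWest 565/1039 = 54.4% → Coastal Air
Neither sweeps: Coastal Air wins 1 of 2 groups, SkyWest wins 1. Coastal Air wins overall but not every group — no Simpson reversal.

No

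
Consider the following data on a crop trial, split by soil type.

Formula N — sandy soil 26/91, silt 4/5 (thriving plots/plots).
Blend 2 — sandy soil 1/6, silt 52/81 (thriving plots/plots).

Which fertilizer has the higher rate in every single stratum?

Sandy soil: Formula N 26/91 = 28.6%, Blend 2 1/6 = 16.7% → Formula N
Silt: Formula N 4/5 = 80.0%, Blend 2 52/81 = 64.2% → Formula N
Formula N has the higher rate in both groups.

Formula N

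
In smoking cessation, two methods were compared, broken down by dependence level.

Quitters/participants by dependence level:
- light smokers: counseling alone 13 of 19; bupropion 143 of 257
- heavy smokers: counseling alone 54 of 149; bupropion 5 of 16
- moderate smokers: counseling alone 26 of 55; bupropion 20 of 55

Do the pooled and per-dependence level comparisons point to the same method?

No

Light smokers: counseling alone 13/19 = 68.4%, bupropion 143/257 = 55.6% → counseling alone
Heavy smokers: counseling alone 54/149 = 36.2%, bupropion 5/16 = 31.2% → counseling alone
Moderate smokers: counseling alone 26/55 = 47.3%, bupropion 20/55 = 36.4% → counseling alone
Overall: counseling alone 93/223 = 41.7%, bupropion 168/328 = 51.2% → bupropion
Counseling alone wins each dependence group but bupropion wins overall — the comparison reverses. Counseling alone's participants skew toward heavy smokers, which has a lower base rate.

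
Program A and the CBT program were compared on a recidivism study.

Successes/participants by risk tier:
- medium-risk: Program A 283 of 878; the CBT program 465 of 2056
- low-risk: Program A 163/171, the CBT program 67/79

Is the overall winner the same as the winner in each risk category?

Medium-risk: Program A 283/878 = 32.2%, the CBT program 465/2056 = 22.6% → Program A
Low-risk: Program A 163/171 = 95.3%, the CBT program 67/79 = 84.8% → Program A
Overall: Program A 446/1049 = 42.5%, the CBT program 532/2135 = 24.9% → Program A
Program A wins overall and in every risk group — no reversal.

Yes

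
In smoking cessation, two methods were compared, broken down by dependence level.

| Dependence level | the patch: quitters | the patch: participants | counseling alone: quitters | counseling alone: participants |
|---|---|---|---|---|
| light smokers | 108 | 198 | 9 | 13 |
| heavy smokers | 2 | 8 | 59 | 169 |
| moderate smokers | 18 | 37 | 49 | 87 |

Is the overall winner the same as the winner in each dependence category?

Light smokers: the patch 108/198 = 54.5%, counseling alone 9/13 = 69.2% → counseling alone
Heavy smokers: the patch 2/8 = 25.0%, counseling alone 59/169 = 34.9% → counseling alone
Moderate smokers: the patch 18/37 = 48.6%, counseling alone 49/87 = 56.3% → counseling alone
Overall: the patch 128/243 = 52.7%, counseling alone 117/269 = 43.5% → the patch
Counseling alone wins each dependence group but the patch wins overall — the comparison reverses. Counseling alone's participants skew toward heavy smokers, which has a lower base rate.

No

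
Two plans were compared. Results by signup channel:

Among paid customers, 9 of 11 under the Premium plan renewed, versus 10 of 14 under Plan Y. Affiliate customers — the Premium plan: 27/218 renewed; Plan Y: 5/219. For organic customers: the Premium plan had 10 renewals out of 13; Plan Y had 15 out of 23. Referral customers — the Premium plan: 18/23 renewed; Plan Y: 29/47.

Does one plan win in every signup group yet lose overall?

Paid: the Premium plan 9/11 = 81.8%, Plan Y 10/14 = 71.4% → the Premium plan
Affiliate: the Premium plan 27/218 = 12.4%, Plan Y 5/219 = 2.3% → the Premium plan
Organic: the Premium plan 10/13 = 76.9%, Plan Y 15/23 = 65.2% → the Premium plan
Referral: the Premium plan 18/23 = 78.3%, Plan Y 29/47 = 61.7% → the Premium plan
Overall: the Premium plan 64/265 = 24.2%, Plan Y 59/303 = 19.5% → the Premium plan
The Premium plan wins overall and in every signup group — no reversal.

No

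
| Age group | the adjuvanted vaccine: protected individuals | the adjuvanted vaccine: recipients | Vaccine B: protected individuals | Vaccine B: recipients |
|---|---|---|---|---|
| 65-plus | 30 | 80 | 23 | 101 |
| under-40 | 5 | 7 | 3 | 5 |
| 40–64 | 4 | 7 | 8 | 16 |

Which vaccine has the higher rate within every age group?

the adjuvanted vaccine

65-plus: the adjuvanted vaccine 30/80 = 37.5%, Vaccine B 23/101 = 22.8% → the adjuvanted vaccine
Under-40: the adjuvanted vaccine 5/7 = 71.4%, Vaccine B 3/5 = 60.0% → the adjuvanted vaccine
40–64: the adjuvanted vaccine 4/7 = 57.1%, Vaccine B 8/16 = 50.0% → the adjuvanted vaccine
The adjuvanted vaccine has the higher rate in all 3 groups.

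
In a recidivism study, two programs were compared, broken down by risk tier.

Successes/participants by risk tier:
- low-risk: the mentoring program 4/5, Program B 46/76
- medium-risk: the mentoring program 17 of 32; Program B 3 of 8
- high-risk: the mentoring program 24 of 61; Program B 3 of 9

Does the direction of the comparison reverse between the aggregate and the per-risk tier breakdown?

Yes

Low-risk: the mentoring program 4/5 = 80.0%, Program B 46/76 = 60.5% → the mentoring program
Medium-risk: the mentoring program 17/32 = 53.1%, Program B 3/8 = 37.5% → the mentoring program
High-risk: the mentoring program 24/61 = 39.3%, Program B 3/9 = 33.3% → the mentoring program
Overall: the mentoring program 45/98 = 45.9%, Program B 52/93 = 55.9% → Program B
The mentoring program wins each risk group but Program B wins overall — the comparison reverses. The mentoring program's participants skew toward high-risk, which has a lower base rate.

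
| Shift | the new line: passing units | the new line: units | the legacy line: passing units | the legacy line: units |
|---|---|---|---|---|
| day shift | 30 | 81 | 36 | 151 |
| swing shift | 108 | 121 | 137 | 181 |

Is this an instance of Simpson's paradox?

Day shift: the new line 30/81 = 37.0%, the legacy line 36/151 = 23.8% → the new line
Swing shift: the new line 108/121 = 89.3%, the legacy line 137/181 = 75.7% → the new line
Overall: the new line 138/202 = 68.3%, the legacy line 173/332 = 52.1% → the new line
The new line wins overall and in every shift group — no reversal.

No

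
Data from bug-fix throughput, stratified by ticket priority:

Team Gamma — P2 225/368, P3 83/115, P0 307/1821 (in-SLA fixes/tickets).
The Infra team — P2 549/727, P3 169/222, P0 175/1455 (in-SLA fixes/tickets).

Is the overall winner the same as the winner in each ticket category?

P2: Team Gamma 225/368 = 61.1%, the Infra team 549/727 = 75.5% → the Infra team
P3: Team Gamma 83/115 = 72.2%, the Infra team 169/222 = 76.1% → the Infra team
P0: Team Gamma 307/1821 = 16.9%, the Infra team 175/1455 = 12.0% → Team Gamma
Overall: Team Gamma 615/2304 = 26.7%, the Infra team 893/2404 = 37.1% → the Infra team
Neither sweeps: Team Gamma wins 1 of 3 groups, the Infra team wins 2. The Infra team wins overall but not every group — no Simpson reversal.

No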